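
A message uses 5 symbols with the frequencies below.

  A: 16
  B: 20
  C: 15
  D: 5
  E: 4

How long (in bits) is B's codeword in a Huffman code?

Huffman merges, smallest pair first:
merge E(4) and D(5): 9
merge 9 and C(15): 24
merge A(16) and B(20): 36
merge 24 and 36: 60
B sits 2 levels below the root, so its codeword is 2 bits.

2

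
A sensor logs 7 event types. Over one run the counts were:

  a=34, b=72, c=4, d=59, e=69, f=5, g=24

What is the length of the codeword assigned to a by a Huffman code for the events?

3

Build the tree from the bottom:
c(4) + f(5) → 9
9 + g(24) → 33
33 + a(34) → 67
d(59) + 67 → 126
e(69) + b(72) → 141
126 + 141 → 267
a's leaf is at depth 3, giving a 3-bit codeword.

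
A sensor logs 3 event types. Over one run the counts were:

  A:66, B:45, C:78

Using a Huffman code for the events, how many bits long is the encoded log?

300

Greedily combine the two least-frequent nodes:
B(45) + A(66) → 111
C(78) + 111 → 189
Each symbol's bit-cost is frequency × depth; summing gives 300 bits (equivalently 111 + 189).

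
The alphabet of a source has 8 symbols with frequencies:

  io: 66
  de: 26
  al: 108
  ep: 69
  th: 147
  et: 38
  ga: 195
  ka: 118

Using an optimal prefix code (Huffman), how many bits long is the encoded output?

Greedily combine the two least-frequent nodes:
combine de(26), et(38) → 64
combine 64, io(66) → 130
combine ep(69), al(108) → 177
combine ka(118), 130 → 248
combine th(147), 177 → 324
combine ga(195), 248 → 443
combine 324, 443 → 767
The encoded length is the sum of every internal node's weight: 64 + 130 + 177 + 248 + 324 + 443 + 767 = 2153 bits.

2153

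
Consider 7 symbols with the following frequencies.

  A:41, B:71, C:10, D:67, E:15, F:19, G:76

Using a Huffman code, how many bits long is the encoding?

Merge the two smallest weights repeatedly:
combine C(10), E(15) → 25
combine F(19), 25 → 44
combine A(41), 44 → 85
combine D(67), B(71) → 138
combine G(76), 85 → 161
combine 138, 161 → 299
Total encoded bits = sum of merged weights = 25 + 44 + 85 + 138 + 161 + 299 = 752.

752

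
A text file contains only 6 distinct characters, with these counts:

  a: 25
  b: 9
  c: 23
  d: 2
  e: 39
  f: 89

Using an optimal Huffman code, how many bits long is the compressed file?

Greedily combine the two least-frequent nodes:
merge d(2) and b(9): 11
merge 11 and c(23): 34
merge a(25) and 34: 59
merge e(39) and 59: 98
merge f(89) and 98: 187
The encoded length is the sum of every internal node's weight: 11 + 34 + 59 + 98 + 187 = 389 bits.

389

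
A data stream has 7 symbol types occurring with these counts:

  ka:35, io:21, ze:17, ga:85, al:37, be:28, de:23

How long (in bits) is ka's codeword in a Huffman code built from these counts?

3

Build the tree from the bottom:
combine ze(17), io(21) → 38
combine de(23), be(28) → 51
combine ka(35), al(37) → 72
combine 38, 51 → 89
combine 72, ga(85) → 157
combine 89, 157 → 246
ka sits 3 levels below the root, so its codeword is 3 bits.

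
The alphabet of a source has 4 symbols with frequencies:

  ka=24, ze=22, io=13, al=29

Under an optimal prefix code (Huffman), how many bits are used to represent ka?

Build the tree from the bottom:
combine io(13), ze(22) → 35
combine ka(24), al(29) → 53
combine 35, 53 → 88
The subtree containing ka is merged 2 times, so code length = 2.

2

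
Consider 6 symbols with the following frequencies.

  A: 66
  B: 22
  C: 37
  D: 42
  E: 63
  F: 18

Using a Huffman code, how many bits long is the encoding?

Greedily combine the two least-frequent nodes:
combine F(18), B(22) → 40
combine C(37), 40 → 77
combine D(42), E(63) → 105
combine A(66), 77 → 143
combine 105, 143 → 248
The encoded length is the sum of every internal node's weight: 40 + 77 + 105 + 143 + 248 = 613 bits.

613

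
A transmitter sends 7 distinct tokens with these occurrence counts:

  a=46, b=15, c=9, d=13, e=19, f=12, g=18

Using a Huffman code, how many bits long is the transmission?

Merge the two smallest weights repeatedly:
combine c(9), f(12) → 21
combine d(13), b(15) → 28
combine g(18), e(19) → 37
combine 21, 28 → 49
combine 37, a(46) → 83
combine 49, 83 → 132
The encoded length is the sum of every internal node's weight: 21 + 28 + 37 + 49 + 83 + 132 = 350 bits.

350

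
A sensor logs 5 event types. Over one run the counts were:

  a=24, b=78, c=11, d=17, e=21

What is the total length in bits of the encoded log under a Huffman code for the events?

297

Build the Huffman tree bottom-up:
merge c(11) and d(17): 28
merge e(21) and a(24): 45
merge 28 and 45: 73
merge 73 and b(78): 151
Each symbol's bit-cost is frequency × depth; summing gives 297 bits (equivalently 28 + 45 + 73 + 151).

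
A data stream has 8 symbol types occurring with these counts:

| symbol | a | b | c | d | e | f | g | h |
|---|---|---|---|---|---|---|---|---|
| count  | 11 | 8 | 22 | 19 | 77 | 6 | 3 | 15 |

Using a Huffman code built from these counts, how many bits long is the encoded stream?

381

Merge the two smallest weights repeatedly:
combine g(3), f(6) → 9
combine b(8), 9 → 17
combine a(11), h(15) → 26
combine 17, d(19) → 36
combine c(22), 26 → 48
combine 36, 48 → 84
combine e(77), 84 → 161
Total encoded bits = sum of merged weights = 9 + 17 + 26 + 36 + 48 + 84 + 161 = 381.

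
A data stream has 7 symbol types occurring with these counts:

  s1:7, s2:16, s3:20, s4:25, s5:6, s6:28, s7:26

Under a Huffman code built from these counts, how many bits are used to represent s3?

3

Repeatedly merge the two smallest:
merge s5(6) and s1(7): 13
merge 13 and s2(16): 29
merge s3(20) and s4(25): 45
merge s7(26) and s6(28): 54
merge 29 and 45: 74
merge 54 and 74: 128
s3's leaf is at depth 3, giving a 3-bit codeword.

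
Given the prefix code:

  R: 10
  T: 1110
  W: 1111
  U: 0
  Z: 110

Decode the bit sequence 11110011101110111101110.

Read left to right; each codeword is recognised as soon as it completes (prefix code):
  1111→W | 0→U | 0→U | 1110→T | 1110→T | 1111→W | 0→U | 1110→T
Decoded message: WUUTTWUT

WUUTTWUT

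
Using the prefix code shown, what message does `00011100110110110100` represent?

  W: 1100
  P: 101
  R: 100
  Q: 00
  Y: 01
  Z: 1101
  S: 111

Read left to right; each codeword is recognised as soon as it completes (prefix code):
  00→Q | 01→Y | 1100→W | 1101→Z | 101→P | 101→P | 00→Q
Decoded message: QYWZPPQ

QYWZPPQ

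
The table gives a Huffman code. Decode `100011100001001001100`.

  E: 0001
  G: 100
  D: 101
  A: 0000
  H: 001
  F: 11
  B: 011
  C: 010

GBGHHHG

Read left to right; each codeword is recognised as soon as it completes (prefix code):
  100→G | 011→B | 100→G | 001→H | 001→H | 001→H | 100→G
Decoded message: GBGHHHG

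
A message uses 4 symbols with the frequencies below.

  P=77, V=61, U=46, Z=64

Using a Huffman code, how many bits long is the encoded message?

496

Greedily combine the two least-frequent nodes:
merge U(46) and V(61): 107
merge Z(64) and P(77): 141
merge 107 and 141: 248
Each symbol's bit-cost is frequency × depth; summing gives 496 bits (equivalently 107 + 141 + 248).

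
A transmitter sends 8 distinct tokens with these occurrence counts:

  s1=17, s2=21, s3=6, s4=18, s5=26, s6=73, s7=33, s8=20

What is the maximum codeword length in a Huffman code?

Merge the two lowest-weight nodes at each step:
s3(6) + s1(17) → 23
s4(18) + s8(20) → 38
s2(21) + 23 → 44
s5(26) + s7(33) → 59
38 + 44 → 82
59 + s6(73) → 132
82 + 132 → 214
The first pair merged (s3, s1) ends up deepest, at depth 4.

4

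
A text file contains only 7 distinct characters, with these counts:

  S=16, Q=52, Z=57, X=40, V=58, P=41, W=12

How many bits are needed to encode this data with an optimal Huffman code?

Build the Huffman tree bottom-up:
W(12) + S(16) → 28
28 + X(40) → 68
P(41) + Q(52) → 93
Z(57) + V(58) → 115
68 + 93 → 161
115 + 161 → 276
The encoded length is the sum of every internal node's weight: 28 + 68 + 93 + 115 + 161 + 276 = 741 bits.

741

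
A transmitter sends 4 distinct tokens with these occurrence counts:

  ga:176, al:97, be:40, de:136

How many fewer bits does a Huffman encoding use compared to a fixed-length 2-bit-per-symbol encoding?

39

Fixed-length: 2 bits × 449 symbols = 898 bits.
Huffman merges:
merge be(40) and al(97): 137
merge de(136) and 137: 273
merge ga(176) and 273: 449
Huffman total = 137 + 273 + 449 = 859 bits.
Saving = 898 − 859 = 39 bits.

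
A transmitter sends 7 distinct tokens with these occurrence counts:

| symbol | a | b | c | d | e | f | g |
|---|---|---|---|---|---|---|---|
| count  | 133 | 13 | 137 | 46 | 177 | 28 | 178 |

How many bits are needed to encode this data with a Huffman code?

1772

Build the Huffman tree bottom-up:
b(13) + f(28) → 41
41 + d(46) → 87
87 + a(133) → 220
c(137) + e(177) → 314
g(178) + 220 → 398
314 + 398 → 712
The encoded length is the sum of every internal node's weight: 41 + 87 + 220 + 314 + 398 + 712 = 1772 bits.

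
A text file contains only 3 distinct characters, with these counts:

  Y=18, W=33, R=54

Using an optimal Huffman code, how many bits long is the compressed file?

156

Build the Huffman tree bottom-up:
Y(18) + W(33) → 51
51 + R(54) → 105
The encoded length is the sum of every internal node's weight: 51 + 105 = 156 bits.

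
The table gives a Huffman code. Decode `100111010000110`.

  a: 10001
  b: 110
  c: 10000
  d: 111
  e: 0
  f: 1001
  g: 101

fbcb

Read left to right; each codeword is recognised as soon as it completes (prefix code):
  1001→f | 110→b | 10000→c | 110→b
Decoded message: fbcb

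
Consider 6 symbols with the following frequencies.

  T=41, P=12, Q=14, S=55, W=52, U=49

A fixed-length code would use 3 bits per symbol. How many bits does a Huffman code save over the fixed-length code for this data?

Fixed-length: 3 bits × 223 symbols = 669 bits.
Huffman merges:
merge P(12) and Q(14): 26
merge 26 and T(41): 67
merge U(49) and W(52): 101
merge S(55) and 67: 122
merge 101 and 122: 223
Huffman total = 26 + 67 + 101 + 122 + 223 = 539 bits.
Saving = 669 − 539 = 130 bits.

130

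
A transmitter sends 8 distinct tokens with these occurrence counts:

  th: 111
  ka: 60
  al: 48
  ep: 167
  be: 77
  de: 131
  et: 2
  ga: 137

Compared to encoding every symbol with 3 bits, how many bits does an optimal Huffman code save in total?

Fixed-length: 3 bits × 733 symbols = 2199 bits.
Huffman merges:
combine et(2), al(48) → 50
combine 50, ka(60) → 110
combine be(77), 110 → 187
combine th(111), de(131) → 242
combine ga(137), ep(167) → 304
combine 187, 242 → 429
combine 304, 429 → 733
Huffman total = 50 + 110 + 187 + 242 + 304 + 429 + 733 = 2055 bits.
Saving = 2199 − 2055 = 144 bits.

144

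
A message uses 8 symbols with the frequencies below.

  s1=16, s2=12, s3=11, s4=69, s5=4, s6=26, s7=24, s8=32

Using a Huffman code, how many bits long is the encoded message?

Merge the two smallest weights repeatedly:
s5(4) + s3(11) → 15
s2(12) + 15 → 27
s1(16) + s7(24) → 40
s6(26) + 27 → 53
s8(32) + 40 → 72
53 + s4(69) → 122
72 + 122 → 194
Each symbol's bit-cost is frequency × depth; summing gives 523 bits (equivalently 15 + 27 + 40 + 53 + 72 + 122 + 194).

523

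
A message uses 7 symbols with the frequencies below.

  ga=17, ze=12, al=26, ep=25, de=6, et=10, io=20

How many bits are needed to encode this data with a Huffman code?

313

Greedily combine the two least-frequent nodes:
combine de(6), et(10) → 16
combine ze(12), 16 → 28
combine ga(17), io(20) → 37
combine ep(25), al(26) → 51
combine 28, 37 → 65
combine 51, 65 → 116
The encoded length is the sum of every internal node's weight: 16 + 28 + 37 + 51 + 65 + 116 = 313 bits.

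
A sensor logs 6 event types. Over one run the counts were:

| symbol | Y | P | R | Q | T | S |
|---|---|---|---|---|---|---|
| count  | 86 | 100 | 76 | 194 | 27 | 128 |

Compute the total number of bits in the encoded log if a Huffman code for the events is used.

1511

Greedily combine the two least-frequent nodes:
T(27) + R(76) → 103
Y(86) + P(100) → 186
103 + S(128) → 231
186 + Q(194) → 380
231 + 380 → 611
Total encoded bits = sum of merged weights = 103 + 186 + 231 + 380 + 611 = 1511.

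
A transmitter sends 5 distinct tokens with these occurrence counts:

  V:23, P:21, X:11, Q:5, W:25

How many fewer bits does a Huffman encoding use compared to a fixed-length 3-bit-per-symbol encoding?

Fixed-length: 3 bits × 85 symbols = 255 bits.
Huffman merges:
Q(5) + X(11) → 16
16 + P(21) → 37
V(23) + W(25) → 48
37 + 48 → 85
Huffman total = 16 + 37 + 48 + 85 = 186 bits.
Saving = 255 − 186 = 69 bits.

69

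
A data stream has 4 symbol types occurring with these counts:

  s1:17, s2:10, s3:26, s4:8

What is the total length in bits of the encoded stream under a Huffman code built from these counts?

114

Greedily combine the two least-frequent nodes:
merge s4(8) and s2(10): 18
merge s1(17) and 18: 35
merge s3(26) and 35: 61
The encoded length is the sum of every internal node's weight: 18 + 35 + 61 = 114 bits.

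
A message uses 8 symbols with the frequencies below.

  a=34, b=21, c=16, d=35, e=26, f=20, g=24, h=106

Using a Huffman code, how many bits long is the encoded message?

775

Build the Huffman tree bottom-up:
c(16) + f(20) → 36
b(21) + g(24) → 45
e(26) + a(34) → 60
d(35) + 36 → 71
45 + 60 → 105
71 + 105 → 176
h(106) + 176 → 282
Each symbol's bit-cost is frequency × depth; summing gives 775 bits (equivalently 36 + 45 + 60 + 71 + 105 + 176 + 282).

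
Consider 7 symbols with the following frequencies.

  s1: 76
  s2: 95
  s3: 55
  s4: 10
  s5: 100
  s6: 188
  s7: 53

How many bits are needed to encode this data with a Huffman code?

1506

Greedily combine the two least-frequent nodes:
combine s4(10), s7(53) → 63
combine s3(55), 63 → 118
combine s1(76), s2(95) → 171
combine s5(100), 118 → 218
combine 171, s6(188) → 359
combine 218, 359 → 577
Each symbol's bit-cost is frequency × depth; summing gives 1506 bits (equivalently 63 + 118 + 171 + 218 + 359 + 577).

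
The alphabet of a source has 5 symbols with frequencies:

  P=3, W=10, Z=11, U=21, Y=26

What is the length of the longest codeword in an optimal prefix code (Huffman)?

Merge the two lowest-weight nodes at each step:
merge P(3) and W(10): 13
merge Z(11) and 13: 24
merge U(21) and 24: 45
merge Y(26) and 45: 71
The rarest symbols sit at the bottom; the longest codeword is 4 bits.

4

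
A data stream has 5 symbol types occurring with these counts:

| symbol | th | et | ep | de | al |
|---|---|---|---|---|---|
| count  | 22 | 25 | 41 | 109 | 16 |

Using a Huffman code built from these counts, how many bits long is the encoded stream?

Greedily combine the two least-frequent nodes:
al(16) + th(22) → 38
et(25) + 38 → 63
ep(41) + 63 → 104
104 + de(109) → 213
Each symbol's bit-cost is frequency × depth; summing gives 418 bits (equivalently 38 + 63 + 104 + 213).

418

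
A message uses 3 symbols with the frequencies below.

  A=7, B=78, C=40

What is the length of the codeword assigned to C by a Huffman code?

Build the tree from the bottom:
merge A(7) and C(40): 47
merge 47 and B(78): 125
The subtree containing C is merged 2 times, so code length = 2.

2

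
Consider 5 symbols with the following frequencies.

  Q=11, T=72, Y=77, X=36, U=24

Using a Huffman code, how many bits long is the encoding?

Greedily combine the two least-frequent nodes:
merge Q(11) and U(24): 35
merge 35 and X(36): 71
merge 71 and T(72): 143
merge Y(77) and 143: 220
Total encoded bits = sum of merged weights = 35 + 71 + 143 + 220 = 469.

469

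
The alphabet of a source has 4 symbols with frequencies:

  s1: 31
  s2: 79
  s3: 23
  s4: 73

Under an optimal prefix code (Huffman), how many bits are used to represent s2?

1

Repeatedly merge the two smallest:
s3(23) + s1(31) → 54
54 + s4(73) → 127
s2(79) + 127 → 206
s2 is a child of the root — depth 1, so its codeword is a single bit.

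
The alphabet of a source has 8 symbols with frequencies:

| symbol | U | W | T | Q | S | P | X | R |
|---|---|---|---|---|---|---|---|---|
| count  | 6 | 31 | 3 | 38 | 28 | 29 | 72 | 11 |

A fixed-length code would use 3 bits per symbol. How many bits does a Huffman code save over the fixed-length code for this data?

Fixed-length: 3 bits × 218 symbols = 654 bits.
Huffman merges:
T(3) + U(6) → 9
9 + R(11) → 20
20 + S(28) → 48
P(29) + W(31) → 60
Q(38) + 48 → 86
60 + X(72) → 132
86 + 132 → 218
Huffman total = 9 + 20 + 48 + 60 + 86 + 132 + 218 = 573 bits.
Saving = 654 − 573 = 81 bits.

81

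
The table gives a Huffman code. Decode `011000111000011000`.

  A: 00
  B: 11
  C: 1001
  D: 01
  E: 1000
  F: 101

DEBEDE

Read left to right; each codeword is recognised as soon as it completes (prefix code):
  01→D | 1000→E | 11→B | 1000→E | 01→D | 1000→E
Decoded message: DEBEDE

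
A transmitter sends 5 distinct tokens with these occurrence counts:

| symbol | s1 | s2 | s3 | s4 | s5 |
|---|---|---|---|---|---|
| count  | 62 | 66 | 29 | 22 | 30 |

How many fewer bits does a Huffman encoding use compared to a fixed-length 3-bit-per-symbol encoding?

Fixed-length: 3 bits × 209 symbols = 627 bits.
Huffman merges:
merge s4(22) and s3(29): 51
merge s5(30) and 51: 81
merge s1(62) and s2(66): 128
merge 81 and 128: 209
Huffman total = 51 + 81 + 128 + 209 = 469 bits.
Saving = 627 − 469 = 158 bits.

158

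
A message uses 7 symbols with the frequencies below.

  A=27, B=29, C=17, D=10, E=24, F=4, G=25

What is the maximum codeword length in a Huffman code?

Merge the two lowest-weight nodes at each step:
combine F(4), D(10) → 14
combine 14, C(17) → 31
combine E(24), G(25) → 49
combine A(27), B(29) → 56
combine 31, 49 → 80
combine 56, 80 → 136
Maximum depth reached is 4.

4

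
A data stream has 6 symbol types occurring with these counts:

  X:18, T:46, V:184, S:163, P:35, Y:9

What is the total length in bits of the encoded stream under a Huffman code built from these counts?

923

Greedily combine the two least-frequent nodes:
combine Y(9), X(18) → 27
combine 27, P(35) → 62
combine T(46), 62 → 108
combine 108, S(163) → 271
combine V(184), 271 → 455
The encoded length is the sum of every internal node's weight: 27 + 62 + 108 + 271 + 455 = 923 bits.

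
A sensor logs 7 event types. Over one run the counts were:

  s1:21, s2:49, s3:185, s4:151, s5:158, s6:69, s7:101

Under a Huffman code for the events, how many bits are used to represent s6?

Build the tree from the bottom:
combine s1(21), s2(49) → 70
combine s6(69), 70 → 139
combine s7(101), 139 → 240
combine s4(151), s5(158) → 309
combine s3(185), 240 → 425
combine 309, 425 → 734
s6's leaf is at depth 4, giving a 4-bit codeword.

4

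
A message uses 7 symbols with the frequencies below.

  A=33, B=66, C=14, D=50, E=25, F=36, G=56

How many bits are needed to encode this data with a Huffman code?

757

Greedily combine the two least-frequent nodes:
combine C(14), E(25) → 39
combine A(33), F(36) → 69
combine 39, D(50) → 89
combine G(56), B(66) → 122
combine 69, 89 → 158
combine 122, 158 → 280
Total encoded bits = sum of merged weights = 39 + 69 + 89 + 122 + 158 + 280 = 757.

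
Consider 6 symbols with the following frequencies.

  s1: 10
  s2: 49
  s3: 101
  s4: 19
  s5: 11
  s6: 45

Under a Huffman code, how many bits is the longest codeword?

Merge the two lowest-weight nodes at each step:
s1(10) + s5(11) → 21
s4(19) + 21 → 40
40 + s6(45) → 85
s2(49) + 85 → 134
s3(101) + 134 → 235
The first pair merged (s1, s5) ends up deepest, at depth 5.

5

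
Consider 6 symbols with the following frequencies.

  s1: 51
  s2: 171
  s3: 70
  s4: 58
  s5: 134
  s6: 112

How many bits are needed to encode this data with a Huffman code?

1480

Merge the two smallest weights repeatedly:
merge s1(51) and s4(58): 109
merge s3(70) and 109: 179
merge s6(112) and s5(134): 246
merge s2(171) and 179: 350
merge 246 and 350: 596
Each symbol's bit-cost is frequency × depth; summing gives 1480 bits (equivalently 109 + 179 + 246 + 350 + 596).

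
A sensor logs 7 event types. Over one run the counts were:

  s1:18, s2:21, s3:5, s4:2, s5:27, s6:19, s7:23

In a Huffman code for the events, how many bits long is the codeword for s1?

Huffman merges, smallest pair first:
merge s4(2) and s3(5): 7
merge 7 and s1(18): 25
merge s6(19) and s2(21): 40
merge s7(23) and 25: 48
merge s5(27) and 40: 67
merge 48 and 67: 115
The subtree containing s1 is merged 3 times, so code length = 3.

3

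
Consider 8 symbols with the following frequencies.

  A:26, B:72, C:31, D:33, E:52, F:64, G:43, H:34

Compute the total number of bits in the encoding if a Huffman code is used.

1050

Greedily combine the two least-frequent nodes:
merge A(26) and C(31): 57
merge D(33) and H(34): 67
merge G(43) and E(52): 95
merge 57 and F(64): 121
merge 67 and B(72): 139
merge 95 and 121: 216
merge 139 and 216: 355
Total encoded bits = sum of merged weights = 57 + 67 + 95 + 121 + 139 + 216 + 355 = 1050.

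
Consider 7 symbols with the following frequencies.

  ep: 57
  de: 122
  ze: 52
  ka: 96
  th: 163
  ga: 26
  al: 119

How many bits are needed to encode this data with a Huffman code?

Merge the two smallest weights repeatedly:
merge ga(26) and ze(52): 78
merge ep(57) and 78: 135
merge ka(96) and al(119): 215
merge de(122) and 135: 257
merge th(163) and 215: 378
merge 257 and 378: 635
The encoded length is the sum of every internal node's weight: 78 + 135 + 215 + 257 + 378 + 635 = 1698 bits.

1698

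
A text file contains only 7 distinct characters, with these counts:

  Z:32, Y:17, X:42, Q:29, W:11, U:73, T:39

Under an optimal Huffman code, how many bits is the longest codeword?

Merge the two lowest-weight nodes at each step:
combine W(11), Y(17) → 28
combine 28, Q(29) → 57
combine Z(32), T(39) → 71
combine X(42), 57 → 99
combine 71, U(73) → 144
combine 99, 144 → 243
Maximum depth reached is 4.

4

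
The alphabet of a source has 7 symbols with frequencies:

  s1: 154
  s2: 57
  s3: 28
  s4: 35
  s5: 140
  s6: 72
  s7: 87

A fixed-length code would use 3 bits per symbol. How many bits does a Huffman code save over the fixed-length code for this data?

231

Fixed-length: 3 bits × 573 symbols = 1719 bits.
Huffman merges:
s3(28) + s4(35) → 63
s2(57) + 63 → 120
s6(72) + s7(87) → 159
120 + s5(140) → 260
s1(154) + 159 → 313
260 + 313 → 573
Huffman total = 63 + 120 + 159 + 260 + 313 + 573 = 1488 bits.
Saving = 1719 − 1488 = 231 bits.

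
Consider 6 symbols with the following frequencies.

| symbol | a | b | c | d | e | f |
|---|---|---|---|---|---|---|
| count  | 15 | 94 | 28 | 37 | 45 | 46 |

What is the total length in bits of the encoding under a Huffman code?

650

Greedily combine the two least-frequent nodes:
merge a(15) and c(28): 43
merge d(37) and 43: 80
merge e(45) and f(46): 91
merge 80 and 91: 171
merge b(94) and 171: 265
Total encoded bits = sum of merged weights = 43 + 80 + 91 + 171 + 265 = 650.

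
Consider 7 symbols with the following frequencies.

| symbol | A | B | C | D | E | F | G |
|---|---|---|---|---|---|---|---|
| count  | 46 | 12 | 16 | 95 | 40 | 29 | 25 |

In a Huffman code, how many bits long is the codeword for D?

Build the tree from the bottom:
B(12) + C(16) → 28
G(25) + 28 → 53
F(29) + E(40) → 69
A(46) + 53 → 99
69 + D(95) → 164
99 + 164 → 263
The subtree containing D is merged 2 times, so code length = 2.

2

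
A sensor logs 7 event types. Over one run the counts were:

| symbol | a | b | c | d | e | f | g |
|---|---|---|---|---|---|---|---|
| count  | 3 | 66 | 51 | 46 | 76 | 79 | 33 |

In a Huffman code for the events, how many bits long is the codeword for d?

3

Build the tree from the bottom:
combine a(3), g(33) → 36
combine 36, d(46) → 82
combine c(51), b(66) → 117
combine e(76), f(79) → 155
combine 82, 117 → 199
combine 155, 199 → 354
The subtree containing d is merged 3 times, so code length = 3.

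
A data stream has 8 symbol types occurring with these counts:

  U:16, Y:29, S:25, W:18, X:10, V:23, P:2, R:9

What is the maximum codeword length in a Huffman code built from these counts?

5

Merge the two lowest-weight nodes at each step:
combine P(2), R(9) → 11
combine X(10), 11 → 21
combine U(16), W(18) → 34
combine 21, V(23) → 44
combine S(25), Y(29) → 54
combine 34, 44 → 78
combine 54, 78 → 132
Maximum depth reached is 5.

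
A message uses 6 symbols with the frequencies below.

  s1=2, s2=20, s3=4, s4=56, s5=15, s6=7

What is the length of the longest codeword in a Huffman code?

Merge the two lowest-weight nodes at each step:
merge s1(2) and s3(4): 6
merge 6 and s6(7): 13
merge 13 and s5(15): 28
merge s2(20) and 28: 48
merge 48 and s4(56): 104
Maximum depth reached is 5.

5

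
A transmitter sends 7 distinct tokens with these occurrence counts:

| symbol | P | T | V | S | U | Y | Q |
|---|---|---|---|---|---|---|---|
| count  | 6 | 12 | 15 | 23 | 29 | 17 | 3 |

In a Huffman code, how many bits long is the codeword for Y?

3

Huffman merges, smallest pair first:
combine Q(3), P(6) → 9
combine 9, T(12) → 21
combine V(15), Y(17) → 32
combine 21, S(23) → 44
combine U(29), 32 → 61
combine 44, 61 → 105
Y's leaf is at depth 3, giving a 3-bit codeword.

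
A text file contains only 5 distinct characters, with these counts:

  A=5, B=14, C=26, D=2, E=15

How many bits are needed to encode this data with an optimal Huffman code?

126

Greedily combine the two least-frequent nodes:
merge D(2) and A(5): 7
merge 7 and B(14): 21
merge E(15) and 21: 36
merge C(26) and 36: 62
Total encoded bits = sum of merged weights = 7 + 21 + 36 + 62 = 126.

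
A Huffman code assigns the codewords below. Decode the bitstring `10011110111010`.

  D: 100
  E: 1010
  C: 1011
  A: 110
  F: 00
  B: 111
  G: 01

Read left to right; each codeword is recognised as soon as it completes (prefix code):
  100→D | 111→B | 1011→C | 1010→E
Decoded message: DBCE

DBCE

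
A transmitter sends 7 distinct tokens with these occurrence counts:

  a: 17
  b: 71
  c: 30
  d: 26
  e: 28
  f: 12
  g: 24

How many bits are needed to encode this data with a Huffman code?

552

Greedily combine the two least-frequent nodes:
combine f(12), a(17) → 29
combine g(24), d(26) → 50
combine e(28), 29 → 57
combine c(30), 50 → 80
combine 57, b(71) → 128
combine 80, 128 → 208
The encoded length is the sum of every internal node's weight: 29 + 50 + 57 + 80 + 128 + 208 = 552 bits.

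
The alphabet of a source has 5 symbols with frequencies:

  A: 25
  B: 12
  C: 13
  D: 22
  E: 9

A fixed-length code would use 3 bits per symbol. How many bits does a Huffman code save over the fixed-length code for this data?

60

Fixed-length: 3 bits × 81 symbols = 243 bits.
Huffman merges:
merge E(9) and B(12): 21
merge C(13) and 21: 34
merge D(22) and A(25): 47
merge 34 and 47: 81
Huffman total = 21 + 34 + 47 + 81 = 183 bits.
Saving = 243 − 183 = 60 bits.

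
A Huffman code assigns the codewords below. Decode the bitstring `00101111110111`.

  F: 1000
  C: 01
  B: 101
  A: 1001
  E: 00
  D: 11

EBDDBD

Read left to right; each codeword is recognised as soon as it completes (prefix code):
  00→E | 101→B | 11→D | 11→D | 101→B | 11→D
Decoded message: EBDDBD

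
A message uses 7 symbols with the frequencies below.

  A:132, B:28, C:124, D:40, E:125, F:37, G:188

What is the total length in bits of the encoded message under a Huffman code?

Merge the two smallest weights repeatedly:
B(28) + F(37) → 65
D(40) + 65 → 105
105 + C(124) → 229
E(125) + A(132) → 257
G(188) + 229 → 417
257 + 417 → 674
Total encoded bits = sum of merged weights = 65 + 105 + 229 + 257 + 417 + 674 = 1747.

1747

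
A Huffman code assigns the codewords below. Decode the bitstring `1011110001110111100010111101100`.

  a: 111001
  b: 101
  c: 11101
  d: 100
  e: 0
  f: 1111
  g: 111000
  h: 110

Read left to right; each codeword is recognised as soon as it completes (prefix code):
  101→b | 111000→g | 11101→c | 111000→g | 101→b | 11101→c | 100→d
Decoded message: bgcgbcd

bgcgbcd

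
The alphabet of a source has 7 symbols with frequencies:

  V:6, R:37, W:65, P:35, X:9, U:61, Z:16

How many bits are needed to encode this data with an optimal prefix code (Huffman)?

Greedily combine the two least-frequent nodes:
V(6) + X(9) → 15
15 + Z(16) → 31
31 + P(35) → 66
R(37) + U(61) → 98
W(65) + 66 → 131
98 + 131 → 229
Each symbol's bit-cost is frequency × depth; summing gives 570 bits (equivalently 15 + 31 + 66 + 98 + 131 + 229).

570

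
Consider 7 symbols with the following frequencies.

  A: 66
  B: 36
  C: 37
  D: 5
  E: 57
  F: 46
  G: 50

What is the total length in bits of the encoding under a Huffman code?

Merge the two smallest weights repeatedly:
D(5) + B(36) → 41
C(37) + 41 → 78
F(46) + G(50) → 96
E(57) + A(66) → 123
78 + 96 → 174
123 + 174 → 297
Each symbol's bit-cost is frequency × depth; summing gives 809 bits (equivalently 41 + 78 + 96 + 123 + 174 + 297).

809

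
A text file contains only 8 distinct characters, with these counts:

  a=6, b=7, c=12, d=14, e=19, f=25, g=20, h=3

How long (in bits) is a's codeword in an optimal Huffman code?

Repeatedly merge the two smallest:
merge h(3) and a(6): 9
merge b(7) and 9: 16
merge c(12) and d(14): 26
merge 16 and e(19): 35
merge g(20) and f(25): 45
merge 26 and 35: 61
merge 45 and 61: 106
The subtree containing a is merged 5 times, so code length = 5.

5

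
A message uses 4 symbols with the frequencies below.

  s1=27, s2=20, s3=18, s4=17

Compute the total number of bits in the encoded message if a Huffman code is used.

164

Merge the two smallest weights repeatedly:
combine s4(17), s3(18) → 35
combine s2(20), s1(27) → 47
combine 35, 47 → 82
Each symbol's bit-cost is frequency × depth; summing gives 164 bits (equivalently 35 + 47 + 82).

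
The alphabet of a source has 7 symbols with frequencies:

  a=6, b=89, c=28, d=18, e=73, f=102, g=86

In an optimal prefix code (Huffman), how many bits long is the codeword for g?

Repeatedly merge the two smallest:
combine a(6), d(18) → 24
combine 24, c(28) → 52
combine 52, e(73) → 125
combine g(86), b(89) → 175
combine f(102), 125 → 227
combine 175, 227 → 402
g sits 2 levels below the root, so its codeword is 2 bits.

2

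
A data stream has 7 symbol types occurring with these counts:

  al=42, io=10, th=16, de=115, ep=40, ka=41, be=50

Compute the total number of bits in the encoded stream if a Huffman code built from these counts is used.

Greedily combine the two least-frequent nodes:
combine io(10), th(16) → 26
combine 26, ep(40) → 66
combine ka(41), al(42) → 83
combine be(50), 66 → 116
combine 83, de(115) → 198
combine 116, 198 → 314
Each symbol's bit-cost is frequency × depth; summing gives 803 bits (equivalently 26 + 66 + 83 + 116 + 198 + 314).

803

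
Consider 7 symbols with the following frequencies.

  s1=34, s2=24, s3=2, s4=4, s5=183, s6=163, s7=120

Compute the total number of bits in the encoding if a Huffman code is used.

1160

Build the Huffman tree bottom-up:
combine s3(2), s4(4) → 6
combine 6, s2(24) → 30
combine 30, s1(34) → 64
combine 64, s7(120) → 184
combine s6(163), s5(183) → 346
combine 184, 346 → 530
Each symbol's bit-cost is frequency × depth; summing gives 1160 bits (equivalently 6 + 30 + 64 + 184 + 346 + 530).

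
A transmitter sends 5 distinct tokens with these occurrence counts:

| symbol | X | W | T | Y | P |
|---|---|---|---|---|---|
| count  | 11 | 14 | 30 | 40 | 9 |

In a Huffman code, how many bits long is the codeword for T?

Build the tree from the bottom:
P(9) + X(11) → 20
W(14) + 20 → 34
T(30) + 34 → 64
Y(40) + 64 → 104
The subtree containing T is merged 2 times, so code length = 2.

2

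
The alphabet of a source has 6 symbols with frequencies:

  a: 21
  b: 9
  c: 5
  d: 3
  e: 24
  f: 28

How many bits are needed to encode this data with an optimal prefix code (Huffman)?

Build the Huffman tree bottom-up:
combine d(3), c(5) → 8
combine 8, b(9) → 17
combine 17, a(21) → 38
combine e(24), f(28) → 52
combine 38, 52 → 90
Each symbol's bit-cost is frequency × depth; summing gives 205 bits (equivalently 8 + 17 + 38 + 52 + 90).

205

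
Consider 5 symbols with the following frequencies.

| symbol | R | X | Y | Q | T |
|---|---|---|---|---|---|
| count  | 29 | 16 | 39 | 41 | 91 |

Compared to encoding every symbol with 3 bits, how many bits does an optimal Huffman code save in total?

182

Fixed-length: 3 bits × 216 symbols = 648 bits.
Huffman merges:
combine X(16), R(29) → 45
combine Y(39), Q(41) → 80
combine 45, 80 → 125
combine T(91), 125 → 216
Huffman total = 45 + 80 + 125 + 216 = 466 bits.
Saving = 648 − 466 = 182 bits.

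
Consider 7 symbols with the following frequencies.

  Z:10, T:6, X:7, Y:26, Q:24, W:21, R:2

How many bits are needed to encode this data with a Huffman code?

Build the Huffman tree bottom-up:
R(2) + T(6) → 8
X(7) + 8 → 15
Z(10) + 15 → 25
W(21) + Q(24) → 45
25 + Y(26) → 51
45 + 51 → 96
Total encoded bits = sum of merged weights = 8 + 15 + 25 + 45 + 51 + 96 = 240.

240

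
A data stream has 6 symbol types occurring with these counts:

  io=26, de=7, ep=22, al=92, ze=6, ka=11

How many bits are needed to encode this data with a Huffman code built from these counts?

Build the Huffman tree bottom-up:
merge ze(6) and de(7): 13
merge ka(11) and 13: 24
merge ep(22) and 24: 46
merge io(26) and 46: 72
merge 72 and al(92): 164
Each symbol's bit-cost is frequency × depth; summing gives 319 bits (equivalently 13 + 24 + 46 + 72 + 164).

319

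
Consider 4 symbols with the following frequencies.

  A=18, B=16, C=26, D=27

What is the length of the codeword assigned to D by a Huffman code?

2

Huffman merges, smallest pair first:
B(16) + A(18) → 34
C(26) + D(27) → 53
34 + 53 → 87
D's leaf is at depth 2, giving a 2-bit codeword.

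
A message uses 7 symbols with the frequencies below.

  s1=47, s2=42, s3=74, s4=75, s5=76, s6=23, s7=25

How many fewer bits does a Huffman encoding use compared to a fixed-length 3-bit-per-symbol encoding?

103

Fixed-length: 3 bits × 362 symbols = 1086 bits.
Huffman merges:
combine s6(23), s7(25) → 48
combine s2(42), s1(47) → 89
combine 48, s3(74) → 122
combine s4(75), s5(76) → 151
combine 89, 122 → 211
combine 151, 211 → 362
Huffman total = 48 + 89 + 122 + 151 + 211 + 362 = 983 bits.
Saving = 1086 − 983 = 103 bits.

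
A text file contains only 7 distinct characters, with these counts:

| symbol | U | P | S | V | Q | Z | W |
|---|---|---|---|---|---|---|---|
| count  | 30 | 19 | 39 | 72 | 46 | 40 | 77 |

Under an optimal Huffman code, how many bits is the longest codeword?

4

Merge the two lowest-weight nodes at each step:
combine P(19), U(30) → 49
combine S(39), Z(40) → 79
combine Q(46), 49 → 95
combine V(72), W(77) → 149
combine 79, 95 → 174
combine 149, 174 → 323
The rarest symbols sit at the bottom; the longest codeword is 4 bits.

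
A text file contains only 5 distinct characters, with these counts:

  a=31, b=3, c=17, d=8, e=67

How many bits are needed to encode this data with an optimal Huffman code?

224

Build the Huffman tree bottom-up:
merge b(3) and d(8): 11
merge 11 and c(17): 28
merge 28 and a(31): 59
merge 59 and e(67): 126
The encoded length is the sum of every internal node's weight: 11 + 28 + 59 + 126 = 224 bits.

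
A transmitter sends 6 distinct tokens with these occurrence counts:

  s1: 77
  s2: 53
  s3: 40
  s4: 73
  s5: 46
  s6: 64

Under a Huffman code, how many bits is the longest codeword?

3

Merge the two lowest-weight nodes at each step:
combine s3(40), s5(46) → 86
combine s2(53), s6(64) → 117
combine s4(73), s1(77) → 150
combine 86, 117 → 203
combine 150, 203 → 353
The first pair merged (s3, s5) ends up deepest, at depth 3.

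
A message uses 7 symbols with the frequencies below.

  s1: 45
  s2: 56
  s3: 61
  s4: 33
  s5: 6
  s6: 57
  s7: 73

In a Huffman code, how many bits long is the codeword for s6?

3

Build the tree from the bottom:
merge s5(6) and s4(33): 39
merge 39 and s1(45): 84
merge s2(56) and s6(57): 113
merge s3(61) and s7(73): 134
merge 84 and 113: 197
merge 134 and 197: 331
s6 sits 3 levels below the root, so its codeword is 3 bits.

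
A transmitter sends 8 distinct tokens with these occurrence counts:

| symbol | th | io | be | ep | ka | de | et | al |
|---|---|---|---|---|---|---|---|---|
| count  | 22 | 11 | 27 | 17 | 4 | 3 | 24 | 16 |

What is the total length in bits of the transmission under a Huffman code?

Merge the two smallest weights repeatedly:
de(3) + ka(4) → 7
7 + io(11) → 18
al(16) + ep(17) → 33
18 + th(22) → 40
et(24) + be(27) → 51
33 + 40 → 73
51 + 73 → 124
Total encoded bits = sum of merged weights = 7 + 18 + 33 + 40 + 51 + 73 + 124 = 346.

346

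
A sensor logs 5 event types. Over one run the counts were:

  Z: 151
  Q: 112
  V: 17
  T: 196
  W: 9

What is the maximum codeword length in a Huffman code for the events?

Merge the two lowest-weight nodes at each step:
merge W(9) and V(17): 26
merge 26 and Q(112): 138
merge 138 and Z(151): 289
merge T(196) and 289: 485
The first pair merged (W, V) ends up deepest, at depth 4.

4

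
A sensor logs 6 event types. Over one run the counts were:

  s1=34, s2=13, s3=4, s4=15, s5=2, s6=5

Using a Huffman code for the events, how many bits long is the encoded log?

Greedily combine the two least-frequent nodes:
s5(2) + s3(4) → 6
s6(5) + 6 → 11
11 + s2(13) → 24
s4(15) + 24 → 39
s1(34) + 39 → 73
The encoded length is the sum of every internal node's weight: 6 + 11 + 24 + 39 + 73 = 153 bits.

153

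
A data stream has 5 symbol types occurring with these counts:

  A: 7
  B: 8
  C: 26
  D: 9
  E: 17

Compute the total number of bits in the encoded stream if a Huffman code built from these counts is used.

Merge the two smallest weights repeatedly:
merge A(7) and B(8): 15
merge D(9) and 15: 24
merge E(17) and 24: 41
merge C(26) and 41: 67
Each symbol's bit-cost is frequency × depth; summing gives 147 bits (equivalently 15 + 24 + 41 + 67).

147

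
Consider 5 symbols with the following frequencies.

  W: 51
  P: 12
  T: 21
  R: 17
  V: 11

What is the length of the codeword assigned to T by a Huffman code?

3

Repeatedly merge the two smallest:
V(11) + P(12) → 23
R(17) + T(21) → 38
23 + 38 → 61
W(51) + 61 → 112
The subtree containing T is merged 3 times, so code length = 3.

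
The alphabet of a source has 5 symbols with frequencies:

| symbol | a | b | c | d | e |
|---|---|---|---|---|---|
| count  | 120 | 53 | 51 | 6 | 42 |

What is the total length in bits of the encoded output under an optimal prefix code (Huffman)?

Greedily combine the two least-frequent nodes:
merge d(6) and e(42): 48
merge 48 and c(51): 99
merge b(53) and 99: 152
merge a(120) and 152: 272
Total encoded bits = sum of merged weights = 48 + 99 + 152 + 272 = 571.

571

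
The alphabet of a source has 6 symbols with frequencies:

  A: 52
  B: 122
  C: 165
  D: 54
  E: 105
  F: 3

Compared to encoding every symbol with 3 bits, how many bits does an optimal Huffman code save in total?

337

Fixed-length: 3 bits × 501 symbols = 1503 bits.
Huffman merges:
merge F(3) and A(52): 55
merge D(54) and 55: 109
merge E(105) and 109: 214
merge B(122) and C(165): 287
merge 214 and 287: 501
Huffman total = 55 + 109 + 214 + 287 + 501 = 1166 bits.
Saving = 1503 − 1166 = 337 bits.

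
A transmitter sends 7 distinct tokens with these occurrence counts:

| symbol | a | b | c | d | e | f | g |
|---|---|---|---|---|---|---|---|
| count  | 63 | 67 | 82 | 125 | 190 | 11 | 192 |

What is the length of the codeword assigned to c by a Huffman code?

3

Huffman merges, smallest pair first:
f(11) + a(63) → 74
b(67) + 74 → 141
c(82) + d(125) → 207
141 + e(190) → 331
g(192) + 207 → 399
331 + 399 → 730
c sits 3 levels below the root, so its codeword is 3 bits.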